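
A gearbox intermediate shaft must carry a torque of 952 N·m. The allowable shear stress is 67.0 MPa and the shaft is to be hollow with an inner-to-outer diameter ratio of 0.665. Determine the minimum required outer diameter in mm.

For a hollow shaft with d_i/d_o = 0.665: τ_max = 16T/(π d_o³ (1−k⁴)), so d_o = [16T/(π τ_allow (1−k⁴))]^(1/3) = [16·952.0/(π·6.70×10^7·0.8044)]^(1/3) = 0.04481 m.

44.8 mm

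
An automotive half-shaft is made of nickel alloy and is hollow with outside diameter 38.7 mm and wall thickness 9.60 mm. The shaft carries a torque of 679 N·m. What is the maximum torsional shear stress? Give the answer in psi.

9250 psi

J = π(d_o⁴ − d_i⁴)/32 = π(0.0387⁴ − 0.0195⁴)/32 = 2.060×10^-7 m⁴.
τ_max = T·r/J = 679.0 × 0.0194 / 2.060×10^-7 = 6.377×10^7 Pa.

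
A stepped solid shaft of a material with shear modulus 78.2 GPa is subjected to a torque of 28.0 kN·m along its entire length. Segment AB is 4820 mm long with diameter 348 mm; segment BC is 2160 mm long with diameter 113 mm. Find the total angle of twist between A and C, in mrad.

49.5 mrad

J_AB = π(0.348)⁴/32 = 1.44×10^-3 m⁴; J_BC = π(0.113)⁴/32 = 1.60×10^-5 m⁴.
θ = (T/G)·Σ L_i/J_i = (28000/78.2×10⁹)·(4.82/1.44×10^-3 + 2.16/1.60×10^-5) = 0.04951 rad.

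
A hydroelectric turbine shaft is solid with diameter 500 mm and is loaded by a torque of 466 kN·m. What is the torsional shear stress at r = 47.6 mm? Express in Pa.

J = πd⁴/32 = π(0.500)⁴/32 = 6.136×10^-3 m⁴.
Shear stress varies linearly with radius: τ = T·r/J = 466000 × 0.0476 / 6.136×10^-3 = 3.615×10^6 Pa.

3.62e6 Pa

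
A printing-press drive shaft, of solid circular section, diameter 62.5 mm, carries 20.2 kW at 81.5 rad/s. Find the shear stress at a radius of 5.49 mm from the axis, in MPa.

0.908 MPa

ω = 81.5 rad/s, so T = P/ω = 20.2×10³ / 81.50 = 247.9 N·m.
J = πd⁴/32 = π(0.0625)⁴/32 = 1.498×10^-6 m⁴.
Shear stress varies linearly with radius: τ = T·r/J = 247.9 × 0.00549 / 1.498×10^-6 = 9.083×10^5 Pa.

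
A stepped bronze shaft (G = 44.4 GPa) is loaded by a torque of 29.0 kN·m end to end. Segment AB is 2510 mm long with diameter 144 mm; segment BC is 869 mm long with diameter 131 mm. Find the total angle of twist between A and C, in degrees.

J_AB = π(0.144)⁴/32 = 4.22×10^-5 m⁴; J_BC = π(0.131)⁴/32 = 2.89×10^-5 m⁴.
θ = (T/G)·Σ L_i/J_i = (29000/44.4×10⁹)·(2.51/4.22×10^-5 + 0.869/2.89×10^-5) = 0.05847 rad.

3.35°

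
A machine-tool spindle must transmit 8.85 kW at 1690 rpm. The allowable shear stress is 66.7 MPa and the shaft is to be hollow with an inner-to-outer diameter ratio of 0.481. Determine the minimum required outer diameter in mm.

ω = 2π·1690/60 = 177.0 rad/s, so T = P/ω = 8.85×10³ / 177.0 = 50.01 N·m.
For a hollow shaft with d_i/d_o = 0.481: τ_max = 16T/(π d_o³ (1−k⁴)), so d_o = [16T/(π τ_allow (1−k⁴))]^(1/3) = [16·50.01/(π·6.67×10^7·0.9465)]^(1/3) = 0.01592 m.

15.9 mm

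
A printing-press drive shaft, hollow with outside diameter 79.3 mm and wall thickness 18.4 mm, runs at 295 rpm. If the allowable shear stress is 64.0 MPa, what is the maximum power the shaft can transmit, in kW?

J = π(d_o⁴ − d_i⁴)/32 = π(0.0793⁴ − 0.0425⁴)/32 = 3.562×10^-6 m⁴.
T_max = τ_allow·J/r = 6.40×10^7 × 3.562×10^-6 / 0.0396 = 5750 N·m.
ω = 2π·295/60 = 30.89 rad/s, so P_max = T_max·ω = 1.776×10^5 W.

178 kW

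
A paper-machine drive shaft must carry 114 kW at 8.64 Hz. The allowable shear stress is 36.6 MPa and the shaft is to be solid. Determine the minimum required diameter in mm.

ω = 2π·8.64 = 54.29 rad/s, so T = P/ω = 114×10³ / 54.29 = 2100 N·m.
For a solid shaft τ_max = 16T/(πd³), so d = (16T/(π τ_allow))^(1/3) = (16·2100/(π·3.66×10^7))^(1/3) = 0.06636 m.

66.4 mm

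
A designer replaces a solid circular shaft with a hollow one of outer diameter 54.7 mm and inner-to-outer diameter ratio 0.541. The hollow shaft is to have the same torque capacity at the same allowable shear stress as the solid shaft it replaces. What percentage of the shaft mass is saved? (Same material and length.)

Equal τ_max and T ⇒ the solid shaft needs d_s³ = d_o³(1−k⁴), so d_s = 54.7·(1−0.541⁴)^(1/3) = 53.09 mm.
Area ratio A_h/A_s = d_o²(1−k²)/d_s² = (1−k²)/(1−k⁴)^(2/3) = 0.7508.
Mass saving = 1 − 0.7508 = 24.9 %.

24.9 %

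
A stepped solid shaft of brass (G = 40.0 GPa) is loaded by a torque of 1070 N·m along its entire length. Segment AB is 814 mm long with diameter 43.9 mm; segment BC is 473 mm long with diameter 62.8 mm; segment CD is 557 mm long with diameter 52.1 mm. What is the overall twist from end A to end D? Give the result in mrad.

J_AB = π(0.0439)⁴/32 = 3.65×10^-7 m⁴; J_BC = π(0.0628)⁴/32 = 1.53×10^-6 m⁴; J_CD = π(0.0521)⁴/32 = 7.23×10^-7 m⁴.
θ = (T/G)·Σ L_i/J_i = (1070/40.0×10⁹)·(0.814/3.65×10^-7 + 0.473/1.53×10^-6 + 0.557/7.23×10^-7) = 0.08860 rad.

88.6 mrad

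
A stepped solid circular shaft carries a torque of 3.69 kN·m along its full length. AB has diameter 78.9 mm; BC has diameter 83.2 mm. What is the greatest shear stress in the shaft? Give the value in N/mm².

Under the same torque, τ_max = 16T/(πd³) is largest where d is smallest — segment AB (d = 78.9 mm).
τ_max = 16·3690/(π·(0.0789)³) = 3.826×10^7 Pa.

38.3 N/mm²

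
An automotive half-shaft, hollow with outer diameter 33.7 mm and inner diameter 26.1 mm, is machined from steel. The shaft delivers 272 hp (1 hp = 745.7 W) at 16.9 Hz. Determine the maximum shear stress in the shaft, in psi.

57600 psi

ω = 2π·16.9 = 106.2 rad/s, so T = P/ω = 272×745.7 / 106.2 = 1910 N·m.
J = π(d_o⁴ − d_i⁴)/32 = π(0.0337⁴ − 0.0261⁴)/32 = 8.107×10^-8 m⁴.
τ_max = T·r/J = 1910 × 0.0169 / 8.107×10^-8 = 3.970×10^8 Pa.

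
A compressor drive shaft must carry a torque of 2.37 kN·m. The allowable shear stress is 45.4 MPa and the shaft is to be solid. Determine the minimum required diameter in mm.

64.3 mm

For a solid shaft τ_max = 16T/(πd³), so d = (16T/(π τ_allow))^(1/3) = (16·2370/(π·4.54×10^7))^(1/3) = 0.06430 m.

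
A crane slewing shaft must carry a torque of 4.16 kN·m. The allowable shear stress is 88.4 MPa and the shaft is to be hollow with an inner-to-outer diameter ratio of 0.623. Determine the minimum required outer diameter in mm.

65.6 mm

For a hollow shaft with d_i/d_o = 0.623: τ_max = 16T/(π d_o³ (1−k⁴)), so d_o = [16T/(π τ_allow (1−k⁴))]^(1/3) = [16·4160/(π·8.84×10^7·0.8494)]^(1/3) = 0.06559 m.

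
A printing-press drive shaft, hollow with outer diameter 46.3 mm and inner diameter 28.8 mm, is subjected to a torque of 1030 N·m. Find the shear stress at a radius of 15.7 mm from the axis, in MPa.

J = π(d_o⁴ − d_i⁴)/32 = π(0.0463⁴ − 0.0288⁴)/32 = 3.836×10^-7 m⁴.
Shear stress varies linearly with radius: τ = T·r/J = 1030 × 0.0157 / 3.836×10^-7 = 4.215×10^7 Pa.

42.2 MPa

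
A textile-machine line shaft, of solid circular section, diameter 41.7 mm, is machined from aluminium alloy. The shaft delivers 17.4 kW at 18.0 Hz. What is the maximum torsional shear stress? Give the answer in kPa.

10800 kPa

ω = 2π·18.0 = 113.1 rad/s, so T = P/ω = 17.4×10³ / 113.1 = 153.8 N·m.
J = πd⁴/32 = π(0.0417)⁴/32 = 2.969×10^-7 m⁴.
τ_max = T·r/J = 153.8 × 0.0209 / 2.969×10^-7 = 1.081×10^7 Pa.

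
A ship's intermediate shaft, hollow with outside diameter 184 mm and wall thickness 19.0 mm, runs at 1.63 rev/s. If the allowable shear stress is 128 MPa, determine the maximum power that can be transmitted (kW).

968 kW

J = π(d_o⁴ − d_i⁴)/32 = π(0.184⁴ − 0.146⁴)/32 = 6.792×10^-5 m⁴.
T_max = τ_allow·J/r = 1.28×10^8 × 6.792×10^-5 / 0.0920 = 94500 N·m.
ω = 2π·1.63 = 10.24 rad/s, so P_max = T_max·ω = 9.678×10^5 W.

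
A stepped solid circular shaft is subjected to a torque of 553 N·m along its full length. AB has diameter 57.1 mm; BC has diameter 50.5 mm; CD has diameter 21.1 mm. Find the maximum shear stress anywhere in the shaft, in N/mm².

Under the same torque, τ_max = 16T/(πd³) is largest where d is smallest — segment CD (d = 21.1 mm).
τ_max = 16·553.0/(π·(0.0211)³) = 2.998×10^8 Pa.

300 N/mm²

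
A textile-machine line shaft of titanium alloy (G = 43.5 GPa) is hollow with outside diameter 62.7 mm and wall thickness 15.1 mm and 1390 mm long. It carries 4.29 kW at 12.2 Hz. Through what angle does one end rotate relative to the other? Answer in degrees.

ω = 2π·12.2 = 76.65 rad/s, so T = P/ω = 4.29×10³ / 76.65 = 55.97 N·m.
J = π(d_o⁴ − d_i⁴)/32 = π(0.0627⁴ − 0.0325⁴)/32 = 1.408×10^-6 m⁴.
θ = T·L/(G·J) = 55.97 × 1.39 / (43.5×10⁹ × 1.408×10^-6) = 1.270×10^-3 rad.

0.0728°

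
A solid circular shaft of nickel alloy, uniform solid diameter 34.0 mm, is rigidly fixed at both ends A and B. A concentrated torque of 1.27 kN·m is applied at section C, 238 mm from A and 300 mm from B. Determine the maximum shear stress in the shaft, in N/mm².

91.8 N/mm²

With uniform GJ and both ends fixed, compatibility θ_AC = θ_CB gives T_A·a = T_B·b, together with T_A + T_B = T₀.
T_A = T₀·b/(a+b) = 1270·300/538.0 = 708.2 N·m; T_B = 561.8 N·m.
τ in each portion: τ_AC = 9.18×10^7 Pa, τ_CB = 7.28×10^7 Pa; maximum is in AC.
τ_max = T_AC·r/J = 708.2·0.0170/1.31×10^-7 = 9.176×10^7 Pa.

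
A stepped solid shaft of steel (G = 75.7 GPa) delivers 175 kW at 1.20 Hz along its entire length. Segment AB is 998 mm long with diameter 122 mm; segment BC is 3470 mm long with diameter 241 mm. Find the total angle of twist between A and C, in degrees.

0.990°

ω = 2π·1.20 = 7.540 rad/s, so T = P/ω = 175×10³ / 7.540 = 23210 N·m.
J_AB = π(0.122)⁴/32 = 2.17×10^-5 m⁴; J_BC = π(0.241)⁴/32 = 3.31×10^-4 m⁴.
θ = (T/G)·Σ L_i/J_i = (23210/75.7×10⁹)·(0.998/2.17×10^-5 + 3.47/3.31×10^-4) = 0.01728 rad.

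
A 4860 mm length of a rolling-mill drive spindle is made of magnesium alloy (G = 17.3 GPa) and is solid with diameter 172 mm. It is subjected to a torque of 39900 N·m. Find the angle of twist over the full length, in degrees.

J = πd⁴/32 = π(0.172)⁴/32 = 8.592×10^-5 m⁴.
θ = T·L/(G·J) = 39900 × 4.86 / (17.3×10⁹ × 8.592×10^-5) = 0.1305 rad.

7.47°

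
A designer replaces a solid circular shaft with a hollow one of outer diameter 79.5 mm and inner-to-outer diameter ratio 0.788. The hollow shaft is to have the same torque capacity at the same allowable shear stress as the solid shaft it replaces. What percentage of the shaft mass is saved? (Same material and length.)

Equal τ_max and T ⇒ the solid shaft needs d_s³ = d_o³(1−k⁴), so d_s = 79.5·(1−0.788⁴)^(1/3) = 67.59 mm.
Area ratio A_h/A_s = d_o²(1−k²)/d_s² = (1−k²)/(1−k⁴)^(2/3) = 0.5245.
Mass saving = 1 − 0.5245 = 47.6 %.

47.6 %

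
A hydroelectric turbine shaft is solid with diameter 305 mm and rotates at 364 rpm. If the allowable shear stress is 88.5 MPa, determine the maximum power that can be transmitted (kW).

J = πd⁴/32 = π(0.305)⁴/32 = 8.496×10^-4 m⁴.
T_max = τ_allow·J/r = 8.85×10^7 × 8.496×10^-4 / 0.152 = 493000 N·m.
ω = 2π·364/60 = 38.12 rad/s, so P_max = T_max·ω = 1.879×10^7 W.

18800 kW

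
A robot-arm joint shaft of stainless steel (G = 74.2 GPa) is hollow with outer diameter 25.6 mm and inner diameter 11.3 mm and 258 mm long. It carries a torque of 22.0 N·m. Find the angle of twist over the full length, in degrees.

J = π(d_o⁴ − d_i⁴)/32 = π(0.0256⁴ − 0.0113⁴)/32 = 4.057×10^-8 m⁴.
θ = T·L/(G·J) = 22.00 × 0.258 / (74.2×10⁹ × 4.057×10^-8) = 1.886×10^-3 rad.

0.108°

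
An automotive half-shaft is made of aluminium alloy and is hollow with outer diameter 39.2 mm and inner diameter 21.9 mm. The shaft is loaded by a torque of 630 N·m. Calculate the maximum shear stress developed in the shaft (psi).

8560 psi

J = π(d_o⁴ − d_i⁴)/32 = π(0.0392⁴ − 0.0219⁴)/32 = 2.092×10^-7 m⁴.
τ_max = T·r/J = 630.0 × 0.0196 / 2.092×10^-7 = 5.902×10^7 Pa.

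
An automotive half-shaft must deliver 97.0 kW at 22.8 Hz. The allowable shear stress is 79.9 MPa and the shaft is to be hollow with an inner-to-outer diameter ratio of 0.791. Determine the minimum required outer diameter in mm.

41.4 mm

ω = 2π·22.8 = 143.3 rad/s, so T = P/ω = 97.0×10³ / 143.3 = 677.1 N·m.
For a hollow shaft with d_i/d_o = 0.791: τ_max = 16T/(π d_o³ (1−k⁴)), so d_o = [16T/(π τ_allow (1−k⁴))]^(1/3) = [16·677.1/(π·7.99×10^7·0.6085)]^(1/3) = 0.04139 m.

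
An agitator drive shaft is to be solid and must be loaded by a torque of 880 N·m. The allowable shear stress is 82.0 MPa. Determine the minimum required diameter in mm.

38.0 mm

For a solid shaft τ_max = 16T/(πd³), so d = (16T/(π τ_allow))^(1/3) = (16·880.0/(π·8.20×10^7))^(1/3) = 0.03795 m.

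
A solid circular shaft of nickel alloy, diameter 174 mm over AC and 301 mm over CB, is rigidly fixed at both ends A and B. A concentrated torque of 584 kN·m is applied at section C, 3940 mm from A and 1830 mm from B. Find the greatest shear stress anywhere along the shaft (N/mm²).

104 N/mm²

Compatibility: T_A·a/J_AC = T_B·b/J_CB with T_A + T_B = T₀.
J_AC = 9.00×10^-5 m⁴, J_CB = 8.06×10^-4 m⁴, so T_A = T₀·(J_AC/a)/((J_AC/a)+(J_CB/b)) = 28800 N·m, T_B = 555200 N·m.
τ in each portion: τ_AC = 2.78×10^7 Pa, τ_CB = 1.04×10^8 Pa; maximum is in CB.
τ_max = T_CB·r/J = 555200·0.150/8.06×10^-4 = 1.037×10^8 Pa.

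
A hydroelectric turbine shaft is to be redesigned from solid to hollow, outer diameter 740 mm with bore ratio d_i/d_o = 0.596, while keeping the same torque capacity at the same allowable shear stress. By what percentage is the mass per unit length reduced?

Equal τ_max and T ⇒ the solid shaft needs d_s³ = d_o³(1−k⁴), so d_s = 740·(1−0.596⁴)^(1/3) = 707.5 mm.
Area ratio A_h/A_s = d_o²(1−k²)/d_s² = (1−k²)/(1−k⁴)^(2/3) = 0.7054.
Mass saving = 1 − 0.7054 = 29.5 %.

29.5 %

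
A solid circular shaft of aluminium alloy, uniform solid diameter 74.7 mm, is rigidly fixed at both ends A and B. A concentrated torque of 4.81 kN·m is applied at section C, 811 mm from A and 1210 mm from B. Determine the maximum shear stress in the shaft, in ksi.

With uniform GJ and both ends fixed, compatibility θ_AC = θ_CB gives T_A·a = T_B·b, together with T_A + T_B = T₀.
T_A = T₀·b/(a+b) = 4810·1210/2021 = 2880 N·m; T_B = 1930 N·m.
τ in each portion: τ_AC = 3.52×10^7 Pa, τ_CB = 2.36×10^7 Pa; maximum is in AC.
τ_max = T_AC·r/J = 2880·0.0374/3.06×10^-6 = 3.519×10^7 Pa.

5.10 ksi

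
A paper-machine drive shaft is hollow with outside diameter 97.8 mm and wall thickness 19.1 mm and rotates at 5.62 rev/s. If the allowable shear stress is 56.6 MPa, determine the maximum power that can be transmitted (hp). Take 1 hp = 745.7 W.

424 hp

J = π(d_o⁴ − d_i⁴)/32 = π(0.0978⁴ − 0.0596⁴)/32 = 7.743×10^-6 m⁴.
T_max = τ_allow·J/r = 5.66×10^7 × 7.743×10^-6 / 0.0489 = 8962 N·m.
ω = 2π·5.62 = 35.31 rad/s, so P_max = T_max·ω = 3.165×10^5 W.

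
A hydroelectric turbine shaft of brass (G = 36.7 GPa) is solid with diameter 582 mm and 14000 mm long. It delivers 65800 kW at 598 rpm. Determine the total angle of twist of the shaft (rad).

0.0356 rad

ω = 2π·598/60 = 62.62 rad/s, so T = P/ω = 65800×10³ / 62.62 = 1.051e6 N·m.
J = πd⁴/32 = π(0.582)⁴/32 = 0.01126 m⁴.
θ = T·L/(G·J) = 1.051e6 × 14.0 / (36.7×10⁹ × 0.01126) = 0.03558 rad.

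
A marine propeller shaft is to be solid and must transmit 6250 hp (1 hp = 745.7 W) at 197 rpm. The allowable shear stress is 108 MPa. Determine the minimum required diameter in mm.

220 mm

ω = 2π·197/60 = 20.63 rad/s, so T = P/ω = 6250×745.7 / 20.63 = 225900 N·m.
For a solid shaft τ_max = 16T/(πd³), so d = (16T/(π τ_allow))^(1/3) = (16·225900/(π·1.08×10^8))^(1/3) = 0.2200 m.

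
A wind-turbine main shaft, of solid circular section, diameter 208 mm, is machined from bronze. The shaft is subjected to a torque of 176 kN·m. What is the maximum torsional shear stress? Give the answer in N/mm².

J = πd⁴/32 = π(0.208)⁴/32 = 1.838×10^-4 m⁴.
τ_max = T·r/J = 176000 × 0.104 / 1.838×10^-4 = 9.961×10^7 Pa.

99.6 N/mm²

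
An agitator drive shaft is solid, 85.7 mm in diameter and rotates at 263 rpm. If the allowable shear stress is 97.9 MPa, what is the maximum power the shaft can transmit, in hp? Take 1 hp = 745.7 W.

447 hp

J = πd⁴/32 = π(0.0857)⁴/32 = 5.296×10^-6 m⁴.
T_max = τ_allow·J/r = 9.79×10^7 × 5.296×10^-6 / 0.0428 = 12100 N·m.
ω = 2π·263/60 = 27.54 rad/s, so P_max = T_max·ω = 3.332×10^5 W.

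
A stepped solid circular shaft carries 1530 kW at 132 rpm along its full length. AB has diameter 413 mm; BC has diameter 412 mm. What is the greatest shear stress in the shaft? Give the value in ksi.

1.17 ksi

ω = 2π·132/60 = 13.82 rad/s, so T = P/ω = 1530×10³ / 13.82 = 110700 N·m.
Under the same torque, τ_max = 16T/(πd³) is largest where d is smallest — segment BC (d = 412 mm).
τ_max = 16·110700/(π·(0.412)³) = 8.061×10^6 Pa.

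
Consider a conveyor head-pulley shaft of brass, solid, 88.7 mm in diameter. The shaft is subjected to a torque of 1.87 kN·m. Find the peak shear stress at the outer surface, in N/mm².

13.6 N/mm²

J = πd⁴/32 = π(0.0887)⁴/32 = 6.077×10^-6 m⁴.
τ_max = T·r/J = 1870 × 0.0444 / 6.077×10^-6 = 1.365×10^7 Pa.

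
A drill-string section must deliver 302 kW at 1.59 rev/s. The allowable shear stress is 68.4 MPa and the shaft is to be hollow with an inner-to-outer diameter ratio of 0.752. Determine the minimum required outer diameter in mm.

149 mm

ω = 2π·1.59 = 9.990 rad/s, so T = P/ω = 302×10³ / 9.990 = 30230 N·m.
For a hollow shaft with d_i/d_o = 0.752: τ_max = 16T/(π d_o³ (1−k⁴)), so d_o = [16T/(π τ_allow (1−k⁴))]^(1/3) = [16·30230/(π·6.84×10^7·0.6802)]^(1/3) = 0.1490 m.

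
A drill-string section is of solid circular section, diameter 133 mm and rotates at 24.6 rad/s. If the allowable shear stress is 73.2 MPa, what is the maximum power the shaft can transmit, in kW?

832 kW

J = πd⁴/32 = π(0.133)⁴/32 = 3.072×10^-5 m⁴.
T_max = τ_allow·J/r = 7.32×10^7 × 3.072×10^-5 / 0.0665 = 33810 N·m.
ω = 24.6 rad/s, so P_max = T_max·ω = 8.318×10^5 W.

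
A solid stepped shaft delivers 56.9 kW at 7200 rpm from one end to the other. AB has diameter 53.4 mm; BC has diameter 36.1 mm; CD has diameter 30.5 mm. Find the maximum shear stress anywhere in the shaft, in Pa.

ω = 2π·7200/60 = 754.0 rad/s, so T = P/ω = 56.9×10³ / 754.0 = 75.47 N·m.
Under the same torque, τ_max = 16T/(πd³) is largest where d is smallest — segment CD (d = 30.5 mm).
τ_max = 16·75.47/(π·(0.0305)³) = 1.355×10^7 Pa.

1.35e7 Pa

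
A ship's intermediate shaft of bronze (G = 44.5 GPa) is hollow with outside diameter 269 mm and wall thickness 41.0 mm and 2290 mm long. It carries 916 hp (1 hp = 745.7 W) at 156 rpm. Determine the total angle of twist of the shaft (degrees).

ω = 2π·156/60 = 16.34 rad/s, so T = P/ω = 916×745.7 / 16.34 = 41810 N·m.
J = π(d_o⁴ − d_i⁴)/32 = π(0.269⁴ − 0.187⁴)/32 = 3.940×10^-4 m⁴.
θ = T·L/(G·J) = 41810 × 2.29 / (44.5×10⁹ × 3.940×10^-4) = 5.461×10^-3 rad.

0.313°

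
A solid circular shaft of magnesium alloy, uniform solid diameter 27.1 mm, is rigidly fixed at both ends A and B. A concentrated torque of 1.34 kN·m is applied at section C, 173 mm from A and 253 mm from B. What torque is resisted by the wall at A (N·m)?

796 N·m

With uniform GJ and both ends fixed, compatibility θ_AC = θ_CB gives T_A·a = T_B·b, together with T_A + T_B = T₀.
T_A = T₀·b/(a+b) = 1340·253/426.0 = 795.8 N·m; T_B = 544.2 N·m.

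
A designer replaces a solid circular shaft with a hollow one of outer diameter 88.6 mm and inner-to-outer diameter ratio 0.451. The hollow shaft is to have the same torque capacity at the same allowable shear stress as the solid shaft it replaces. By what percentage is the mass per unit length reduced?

18.1 %

Equal τ_max and T ⇒ the solid shaft needs d_s³ = d_o³(1−k⁴), so d_s = 88.6·(1−0.451⁴)^(1/3) = 87.36 mm.
Area ratio A_h/A_s = d_o²(1−k²)/d_s² = (1−k²)/(1−k⁴)^(2/3) = 0.8194.
Mass saving = 1 − 0.8194 = 18.1 %.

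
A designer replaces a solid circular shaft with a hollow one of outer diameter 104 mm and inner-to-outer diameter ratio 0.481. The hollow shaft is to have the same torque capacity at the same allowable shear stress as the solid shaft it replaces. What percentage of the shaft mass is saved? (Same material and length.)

Equal τ_max and T ⇒ the solid shaft needs d_s³ = d_o³(1−k⁴), so d_s = 104·(1−0.481⁴)^(1/3) = 102.1 mm.
Area ratio A_h/A_s = d_o²(1−k²)/d_s² = (1−k²)/(1−k⁴)^(2/3) = 0.7974.
Mass saving = 1 − 0.7974 = 20.3 %.

20.3 %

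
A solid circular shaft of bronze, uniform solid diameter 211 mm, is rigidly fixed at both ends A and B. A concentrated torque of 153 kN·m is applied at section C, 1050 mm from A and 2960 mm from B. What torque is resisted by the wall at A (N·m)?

113000 N·m

With uniform GJ and both ends fixed, compatibility θ_AC = θ_CB gives T_A·a = T_B·b, together with T_A + T_B = T₀.
T_A = T₀·b/(a+b) = 153000·2960/4010 = 112900 N·m; T_B = 40060 N·m.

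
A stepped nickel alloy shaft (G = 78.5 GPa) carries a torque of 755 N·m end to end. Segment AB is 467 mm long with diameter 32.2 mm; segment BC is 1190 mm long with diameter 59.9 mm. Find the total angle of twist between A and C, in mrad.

51.6 mrad

J_AB = π(0.0322)⁴/32 = 1.06×10^-7 m⁴; J_BC = π(0.0599)⁴/32 = 1.26×10^-6 m⁴.
θ = (T/G)·Σ L_i/J_i = (755.0/78.5×10⁹)·(0.467/1.06×10^-7 + 1.19/1.26×10^-6) = 0.05161 rad.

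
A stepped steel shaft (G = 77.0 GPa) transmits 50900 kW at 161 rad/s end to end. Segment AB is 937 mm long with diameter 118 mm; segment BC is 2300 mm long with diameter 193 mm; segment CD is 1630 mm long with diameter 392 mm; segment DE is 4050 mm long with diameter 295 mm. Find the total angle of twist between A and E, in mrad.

ω = 161 rad/s, so T = P/ω = 50900×10³ / 161.0 = 316100 N·m.
J_AB = π(0.118)⁴/32 = 1.90×10^-5 m⁴; J_BC = π(0.193)⁴/32 = 1.36×10^-4 m⁴; J_CD = π(0.392)⁴/32 = 2.32×10^-3 m⁴; J_DE = π(0.295)⁴/32 = 7.44×10^-4 m⁴.
θ = (T/G)·Σ L_i/J_i = (316100/77.0×10⁹)·(0.937/1.90×10^-5 + 2.30/1.36×10^-4 + 1.63/2.32×10^-3 + 4.05/7.44×10^-4) = 0.2967 rad.

297 mrad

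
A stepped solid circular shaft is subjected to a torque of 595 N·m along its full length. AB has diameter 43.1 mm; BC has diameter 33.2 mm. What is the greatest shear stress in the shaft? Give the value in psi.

12000 psi

Under the same torque, τ_max = 16T/(πd³) is largest where d is smallest — segment BC (d = 33.2 mm).
τ_max = 16·595.0/(π·(0.0332)³) = 8.281×10^7 Pa.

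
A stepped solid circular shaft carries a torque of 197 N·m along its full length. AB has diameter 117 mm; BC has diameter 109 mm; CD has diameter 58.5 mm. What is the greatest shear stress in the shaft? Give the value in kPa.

5010 kPa

Under the same torque, τ_max = 16T/(πd³) is largest where d is smallest — segment CD (d = 58.5 mm).
τ_max = 16·197.0/(π·(0.0585)³) = 5.012×10^6 Pa.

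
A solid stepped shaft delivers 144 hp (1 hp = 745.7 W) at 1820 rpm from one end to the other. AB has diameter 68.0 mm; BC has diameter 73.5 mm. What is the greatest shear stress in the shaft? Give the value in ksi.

1.32 ksi

ω = 2π·1820/60 = 190.6 rad/s, so T = P/ω = 144×745.7 / 190.6 = 563.4 N·m.
Under the same torque, τ_max = 16T/(πd³) is largest where d is smallest — segment AB (d = 68.0 mm).
τ_max = 16·563.4/(π·(0.0680)³) = 9.126×10^6 Pa.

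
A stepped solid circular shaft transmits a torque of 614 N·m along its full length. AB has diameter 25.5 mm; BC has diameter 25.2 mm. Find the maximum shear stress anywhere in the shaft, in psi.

28300 psi

Under the same torque, τ_max = 16T/(πd³) is largest where d is smallest — segment BC (d = 25.2 mm).
τ_max = 16·614.0/(π·(0.0252)³) = 1.954×10^8 Pa.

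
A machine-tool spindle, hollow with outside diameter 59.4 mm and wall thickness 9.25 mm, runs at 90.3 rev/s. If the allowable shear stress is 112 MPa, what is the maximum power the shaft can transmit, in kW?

2030 kW

J = π(d_o⁴ − d_i⁴)/32 = π(0.0594⁴ − 0.0409⁴)/32 = 9.475×10^-7 m⁴.
T_max = τ_allow·J/r = 1.12×10^8 × 9.475×10^-7 / 0.0297 = 3573 N·m.
ω = 2π·90.3 = 567.4 rad/s, so P_max = T_max·ω = 2.027×10^6 W.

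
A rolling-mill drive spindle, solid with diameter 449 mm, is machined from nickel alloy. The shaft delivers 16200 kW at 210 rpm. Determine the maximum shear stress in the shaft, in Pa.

4.14e7 Pa

ω = 2π·210/60 = 21.99 rad/s, so T = P/ω = 16200×10³ / 21.99 = 736700 N·m.
J = πd⁴/32 = π(0.449)⁴/32 = 3.990×10^-3 m⁴.
τ_max = T·r/J = 736700 × 0.225 / 3.990×10^-3 = 4.145×10^7 Pa.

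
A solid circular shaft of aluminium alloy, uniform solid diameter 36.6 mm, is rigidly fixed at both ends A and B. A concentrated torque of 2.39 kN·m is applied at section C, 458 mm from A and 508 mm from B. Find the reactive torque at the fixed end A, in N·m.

With uniform GJ and both ends fixed, compatibility θ_AC = θ_CB gives T_A·a = T_B·b, together with T_A + T_B = T₀.
T_A = T₀·b/(a+b) = 2390·508/966.0 = 1257 N·m; T_B = 1133 N·m.

1260 N·m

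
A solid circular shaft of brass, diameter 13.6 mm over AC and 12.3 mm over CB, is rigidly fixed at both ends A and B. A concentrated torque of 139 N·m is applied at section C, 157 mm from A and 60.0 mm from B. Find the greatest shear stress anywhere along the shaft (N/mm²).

242 N/mm²

Compatibility: T_A·a/J_AC = T_B·b/J_CB with T_A + T_B = T₀.
J_AC = 3.36×10^-9 m⁴, J_CB = 2.25×10^-9 m⁴, so T_A = T₀·(J_AC/a)/((J_AC/a)+(J_CB/b)) = 50.53 N·m, T_B = 88.47 N·m.
τ in each portion: τ_AC = 1.02×10^8 Pa, τ_CB = 2.42×10^8 Pa; maximum is in CB.
τ_max = T_CB·r/J = 88.47·0.00615/2.25×10^-9 = 2.421×10^8 Pa.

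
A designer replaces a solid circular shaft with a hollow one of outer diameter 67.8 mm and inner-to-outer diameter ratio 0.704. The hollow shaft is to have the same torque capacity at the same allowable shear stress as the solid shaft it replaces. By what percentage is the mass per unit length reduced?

39.1 %

Equal τ_max and T ⇒ the solid shaft needs d_s³ = d_o³(1−k⁴), so d_s = 67.8·(1−0.704⁴)^(1/3) = 61.72 mm.
Area ratio A_h/A_s = d_o²(1−k²)/d_s² = (1−k²)/(1−k⁴)^(2/3) = 0.6087.
Mass saving = 1 − 0.6087 = 39.1 %.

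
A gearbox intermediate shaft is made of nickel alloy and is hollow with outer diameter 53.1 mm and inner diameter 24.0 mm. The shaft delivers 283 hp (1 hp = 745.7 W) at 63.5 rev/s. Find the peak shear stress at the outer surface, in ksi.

ω = 2π·63.5 = 399.0 rad/s, so T = P/ω = 283×745.7 / 399.0 = 528.9 N·m.
J = π(d_o⁴ − d_i⁴)/32 = π(0.0531⁴ − 0.0240⁴)/32 = 7.479×10^-7 m⁴.
τ_max = T·r/J = 528.9 × 0.0266 / 7.479×10^-7 = 1.878×10^7 Pa.

2.72 ksi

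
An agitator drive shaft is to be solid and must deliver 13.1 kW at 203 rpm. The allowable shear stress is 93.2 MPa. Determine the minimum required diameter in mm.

ω = 2π·203/60 = 21.26 rad/s, so T = P/ω = 13.1×10³ / 21.26 = 616.2 N·m.
For a solid shaft τ_max = 16T/(πd³), so d = (16T/(π τ_allow))^(1/3) = (16·616.2/(π·9.32×10^7))^(1/3) = 0.03229 m.

32.3 mm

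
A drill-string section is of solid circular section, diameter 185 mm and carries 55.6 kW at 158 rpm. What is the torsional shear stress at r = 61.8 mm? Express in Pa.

ω = 2π·158/60 = 16.55 rad/s, so T = P/ω = 55.6×10³ / 16.55 = 3360 N·m.
J = πd⁴/32 = π(0.185)⁴/32 = 1.150×10^-4 m⁴.
Shear stress varies linearly with radius: τ = T·r/J = 3360 × 0.0618 / 1.150×10^-4 = 1.806×10^6 Pa.

1.81e6 Pa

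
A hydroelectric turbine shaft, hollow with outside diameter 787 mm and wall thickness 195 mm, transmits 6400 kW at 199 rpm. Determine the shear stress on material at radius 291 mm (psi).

ω = 2π·199/60 = 20.84 rad/s, so T = P/ω = 6400×10³ / 20.84 = 307100 N·m.
J = π(d_o⁴ − d_i⁴)/32 = π(0.787⁴ − 0.397⁴)/32 = 0.03522 m⁴.
Shear stress varies linearly with radius: τ = T·r/J = 307100 × 0.291 / 0.03522 = 2.537×10^6 Pa.

368 psi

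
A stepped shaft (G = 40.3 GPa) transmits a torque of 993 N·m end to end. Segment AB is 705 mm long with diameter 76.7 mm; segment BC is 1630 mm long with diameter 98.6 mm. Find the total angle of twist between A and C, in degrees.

0.541°

J_AB = π(0.0767)⁴/32 = 3.40×10^-6 m⁴; J_BC = π(0.0986)⁴/32 = 9.28×10^-6 m⁴.
θ = (T/G)·Σ L_i/J_i = (993.0/40.3×10⁹)·(0.705/3.40×10^-6 + 1.63/9.28×10^-6) = 9.441×10^-3 rad.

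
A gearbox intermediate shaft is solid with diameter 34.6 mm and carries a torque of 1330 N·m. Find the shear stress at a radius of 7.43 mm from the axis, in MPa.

70.2 MPa

J = πd⁴/32 = π(0.0346)⁴/32 = 1.407×10^-7 m⁴.
Shear stress varies linearly with radius: τ = T·r/J = 1330 × 0.00743 / 1.407×10^-7 = 7.023×10^7 Pa.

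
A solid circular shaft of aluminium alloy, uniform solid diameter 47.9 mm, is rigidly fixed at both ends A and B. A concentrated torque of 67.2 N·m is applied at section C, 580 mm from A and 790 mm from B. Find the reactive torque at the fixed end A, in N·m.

With uniform GJ and both ends fixed, compatibility θ_AC = θ_CB gives T_A·a = T_B·b, together with T_A + T_B = T₀.
T_A = T₀·b/(a+b) = 67.20·790/1370 = 38.75 N·m; T_B = 28.45 N·m.

38.8 N·m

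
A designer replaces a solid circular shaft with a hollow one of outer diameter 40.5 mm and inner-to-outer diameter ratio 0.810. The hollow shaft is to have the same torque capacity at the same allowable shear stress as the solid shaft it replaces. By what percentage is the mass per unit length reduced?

Equal τ_max and T ⇒ the solid shaft needs d_s³ = d_o³(1−k⁴), so d_s = 40.5·(1−0.810⁴)^(1/3) = 33.57 mm.
Area ratio A_h/A_s = d_o²(1−k²)/d_s² = (1−k²)/(1−k⁴)^(2/3) = 0.5005.
Mass saving = 1 − 0.5005 = 49.9 %.

49.9 %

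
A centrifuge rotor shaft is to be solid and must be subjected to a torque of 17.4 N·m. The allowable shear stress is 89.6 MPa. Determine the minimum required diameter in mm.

9.96 mm

For a solid shaft τ_max = 16T/(πd³), so d = (16T/(π τ_allow))^(1/3) = (16·17.40/(π·8.96×10^7))^(1/3) = 0.009963 m.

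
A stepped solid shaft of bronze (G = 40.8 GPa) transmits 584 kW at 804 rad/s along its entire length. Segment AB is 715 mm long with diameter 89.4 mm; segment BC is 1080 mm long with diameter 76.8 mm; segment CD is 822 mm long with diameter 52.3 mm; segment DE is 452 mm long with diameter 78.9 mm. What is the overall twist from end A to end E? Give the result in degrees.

1.70°

ω = 804 rad/s, so T = P/ω = 584×10³ / 804.0 = 726.4 N·m.
J_AB = π(0.0894)⁴/32 = 6.27×10^-6 m⁴; J_BC = π(0.0768)⁴/32 = 3.42×10^-6 m⁴; J_CD = π(0.0523)⁴/32 = 7.35×10^-7 m⁴; J_DE = π(0.0789)⁴/32 = 3.80×10^-6 m⁴.
θ = (T/G)·Σ L_i/J_i = (726.4/40.8×10⁹)·(0.715/6.27×10^-6 + 1.08/3.42×10^-6 + 0.822/7.35×10^-7 + 0.452/3.80×10^-6) = 0.02970 rad.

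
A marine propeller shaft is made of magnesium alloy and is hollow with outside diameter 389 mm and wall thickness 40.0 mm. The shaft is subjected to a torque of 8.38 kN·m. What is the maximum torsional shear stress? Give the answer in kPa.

J = π(d_o⁴ − d_i⁴)/32 = π(0.389⁴ − 0.309⁴)/32 = 1.353×10^-3 m⁴.
τ_max = T·r/J = 8380 × 0.195 / 1.353×10^-3 = 1.205×10^6 Pa.

1200 kPa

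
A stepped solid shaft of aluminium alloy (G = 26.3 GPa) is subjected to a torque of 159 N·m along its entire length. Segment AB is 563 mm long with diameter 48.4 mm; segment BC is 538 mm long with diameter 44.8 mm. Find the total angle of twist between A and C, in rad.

J_AB = π(0.0484)⁴/32 = 5.39×10^-7 m⁴; J_BC = π(0.0448)⁴/32 = 3.95×10^-7 m⁴.
θ = (T/G)·Σ L_i/J_i = (159.0/26.3×10⁹)·(0.563/5.39×10^-7 + 0.538/3.95×10^-7) = 0.01454 rad.

0.0145 rad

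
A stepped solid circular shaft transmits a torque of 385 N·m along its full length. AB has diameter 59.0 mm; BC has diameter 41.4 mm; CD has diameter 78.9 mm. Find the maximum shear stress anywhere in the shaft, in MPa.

27.6 MPa

Under the same torque, τ_max = 16T/(πd³) is largest where d is smallest — segment BC (d = 41.4 mm).
τ_max = 16·385.0/(π·(0.0414)³) = 2.763×10^7 Pa.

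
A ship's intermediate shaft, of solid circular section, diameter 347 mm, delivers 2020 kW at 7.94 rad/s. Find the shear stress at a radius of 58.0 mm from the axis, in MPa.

10.4 MPa

ω = 7.94 rad/s, so T = P/ω = 2020×10³ / 7.940 = 254400 N·m.
J = πd⁴/32 = π(0.347)⁴/32 = 1.423×10^-3 m⁴.
Shear stress varies linearly with radius: τ = T·r/J = 254400 × 0.0580 / 1.423×10^-3 = 1.037×10^7 Pa.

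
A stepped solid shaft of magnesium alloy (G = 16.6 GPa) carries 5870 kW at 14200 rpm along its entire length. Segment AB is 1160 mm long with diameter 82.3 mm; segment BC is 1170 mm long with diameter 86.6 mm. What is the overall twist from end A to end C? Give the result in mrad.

112 mrad

ω = 2π·14200/60 = 1487 rad/s, so T = P/ω = 5870×10³ / 1487 = 3947 N·m.
J_AB = π(0.0823)⁴/32 = 4.50×10^-6 m⁴; J_BC = π(0.0866)⁴/32 = 5.52×10^-6 m⁴.
θ = (T/G)·Σ L_i/J_i = (3947/16.6×10⁹)·(1.16/4.50×10^-6 + 1.17/5.52×10^-6) = 0.1116 rad.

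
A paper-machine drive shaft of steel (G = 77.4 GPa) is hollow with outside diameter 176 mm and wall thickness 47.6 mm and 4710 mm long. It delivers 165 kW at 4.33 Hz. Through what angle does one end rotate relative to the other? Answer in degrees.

ω = 2π·4.33 = 27.21 rad/s, so T = P/ω = 165×10³ / 27.21 = 6065 N·m.
J = π(d_o⁴ − d_i⁴)/32 = π(0.176⁴ − 0.0808⁴)/32 = 9.002×10^-5 m⁴.
θ = T·L/(G·J) = 6065 × 4.71 / (77.4×10⁹ × 9.002×10^-5) = 4.100×10^-3 rad.

0.235°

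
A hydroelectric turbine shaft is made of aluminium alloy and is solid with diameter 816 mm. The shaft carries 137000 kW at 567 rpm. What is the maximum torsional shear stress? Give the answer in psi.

3140 psi

ω = 2π·567/60 = 59.38 rad/s, so T = P/ω = 137000×10³ / 59.38 = 2.307e6 N·m.
J = πd⁴/32 = π(0.816)⁴/32 = 0.04353 m⁴.
τ_max = T·r/J = 2.307e6 × 0.408 / 0.04353 = 2.163×10^7 Pa.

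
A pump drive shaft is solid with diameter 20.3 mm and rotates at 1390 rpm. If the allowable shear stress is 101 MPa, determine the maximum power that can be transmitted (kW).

24.1 kW

J = πd⁴/32 = π(0.0203)⁴/32 = 1.667×10^-8 m⁴.
T_max = τ_allow·J/r = 1.01×10^8 × 1.667×10^-8 / 0.0102 = 165.9 N·m.
ω = 2π·1390/60 = 145.6 rad/s, so P_max = T_max·ω = 2.415×10^4 W.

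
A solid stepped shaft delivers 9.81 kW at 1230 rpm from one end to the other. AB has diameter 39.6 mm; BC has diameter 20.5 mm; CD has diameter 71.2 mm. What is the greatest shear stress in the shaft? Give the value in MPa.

45.0 MPa

ω = 2π·1230/60 = 128.8 rad/s, so T = P/ω = 9.81×10³ / 128.8 = 76.16 N·m.
Under the same torque, τ_max = 16T/(πd³) is largest where d is smallest — segment BC (d = 20.5 mm).
τ_max = 16·76.16/(π·(0.0205)³) = 4.502×10^7 Pa.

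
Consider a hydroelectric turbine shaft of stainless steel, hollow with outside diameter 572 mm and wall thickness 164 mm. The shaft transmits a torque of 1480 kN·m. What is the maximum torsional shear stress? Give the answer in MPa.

J = π(d_o⁴ − d_i⁴)/32 = π(0.572⁴ − 0.244⁴)/32 = 0.01016 m⁴.
τ_max = T·r/J = 1.480e6 × 0.286 / 0.01016 = 4.166×10^7 Pa.

41.7 MPa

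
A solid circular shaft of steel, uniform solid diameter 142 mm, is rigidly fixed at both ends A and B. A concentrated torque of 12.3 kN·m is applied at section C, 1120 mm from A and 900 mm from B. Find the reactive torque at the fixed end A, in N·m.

5480 N·m

With uniform GJ and both ends fixed, compatibility θ_AC = θ_CB gives T_A·a = T_B·b, together with T_A + T_B = T₀.
T_A = T₀·b/(a+b) = 12300·900/2020 = 5480 N·m; T_B = 6820 N·m.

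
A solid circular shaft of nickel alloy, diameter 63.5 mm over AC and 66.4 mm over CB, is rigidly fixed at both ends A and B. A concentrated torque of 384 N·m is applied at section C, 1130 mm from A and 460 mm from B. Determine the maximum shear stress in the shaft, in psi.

723 psi

Compatibility: T_A·a/J_AC = T_B·b/J_CB with T_A + T_B = T₀.
J_AC = 1.60×10^-6 m⁴, J_CB = 1.91×10^-6 m⁴, so T_A = T₀·(J_AC/a)/((J_AC/a)+(J_CB/b)) = 97.54 N·m, T_B = 286.5 N·m.
τ in each portion: τ_AC = 1.94×10^6 Pa, τ_CB = 4.98×10^6 Pa; maximum is in CB.
τ_max = T_CB·r/J = 286.5·0.0332/1.91×10^-6 = 4.983×10^6 Pa.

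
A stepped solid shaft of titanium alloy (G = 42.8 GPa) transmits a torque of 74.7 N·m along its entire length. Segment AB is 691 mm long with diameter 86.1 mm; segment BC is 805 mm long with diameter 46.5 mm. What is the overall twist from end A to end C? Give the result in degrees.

J_AB = π(0.0861)⁴/32 = 5.40×10^-6 m⁴; J_BC = π(0.0465)⁴/32 = 4.59×10^-7 m⁴.
θ = (T/G)·Σ L_i/J_i = (74.70/42.8×10⁹)·(0.691/5.40×10^-6 + 0.805/4.59×10^-7) = 3.285×10^-3 rad.

0.188°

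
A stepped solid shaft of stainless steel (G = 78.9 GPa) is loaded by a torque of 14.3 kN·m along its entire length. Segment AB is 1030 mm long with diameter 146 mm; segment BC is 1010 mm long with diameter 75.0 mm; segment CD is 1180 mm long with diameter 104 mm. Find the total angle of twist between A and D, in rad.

0.0817 rad

J_AB = π(0.146)⁴/32 = 4.46×10^-5 m⁴; J_BC = π(0.0750)⁴/32 = 3.11×10^-6 m⁴; J_CD = π(0.104)⁴/32 = 1.15×10^-5 m⁴.
θ = (T/G)·Σ L_i/J_i = (14300/78.9×10⁹)·(1.03/4.46×10^-5 + 1.01/3.11×10^-6 + 1.18/1.15×10^-5) = 0.08174 rad.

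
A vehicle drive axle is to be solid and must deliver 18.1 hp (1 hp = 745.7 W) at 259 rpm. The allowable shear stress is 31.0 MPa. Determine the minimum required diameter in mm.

43.4 mm

ω = 2π·259/60 = 27.12 rad/s, so T = P/ω = 18.1×745.7 / 27.12 = 497.6 N·m.
For a solid shaft τ_max = 16T/(πd³), so d = (16T/(π τ_allow))^(1/3) = (16·497.6/(π·3.10×10^7))^(1/3) = 0.04340 m.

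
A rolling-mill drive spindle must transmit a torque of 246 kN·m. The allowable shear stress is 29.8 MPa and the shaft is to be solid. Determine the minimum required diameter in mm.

348 mm

For a solid shaft τ_max = 16T/(πd³), so d = (16T/(π τ_allow))^(1/3) = (16·246000/(π·2.98×10^7))^(1/3) = 0.3477 m.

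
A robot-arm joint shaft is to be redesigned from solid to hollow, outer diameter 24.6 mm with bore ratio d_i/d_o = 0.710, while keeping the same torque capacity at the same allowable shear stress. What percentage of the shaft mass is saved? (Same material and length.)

Equal τ_max and T ⇒ the solid shaft needs d_s³ = d_o³(1−k⁴), so d_s = 24.6·(1−0.710⁴)^(1/3) = 22.31 mm.
Area ratio A_h/A_s = d_o²(1−k²)/d_s² = (1−k²)/(1−k⁴)^(2/3) = 0.6029.
Mass saving = 1 − 0.6029 = 39.7 %.

39.7 %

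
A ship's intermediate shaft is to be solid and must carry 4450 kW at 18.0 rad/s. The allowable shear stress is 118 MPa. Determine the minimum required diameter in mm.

220 mm

ω = 18.0 rad/s, so T = P/ω = 4450×10³ / 18.00 = 247200 N·m.
For a solid shaft τ_max = 16T/(πd³), so d = (16T/(π τ_allow))^(1/3) = (16·247200/(π·1.18×10^8))^(1/3) = 0.2202 m.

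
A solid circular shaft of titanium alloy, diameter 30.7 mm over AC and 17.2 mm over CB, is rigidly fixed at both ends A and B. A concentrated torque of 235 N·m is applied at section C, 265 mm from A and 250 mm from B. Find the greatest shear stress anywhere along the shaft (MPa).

37.5 MPa

Compatibility: T_A·a/J_AC = T_B·b/J_CB with T_A + T_B = T₀.
J_AC = 8.72×10^-8 m⁴, J_CB = 8.59×10^-9 m⁴, so T_A = T₀·(J_AC/a)/((J_AC/a)+(J_CB/b)) = 212.8 N·m, T_B = 22.22 N·m.
τ in each portion: τ_AC = 3.75×10^7 Pa, τ_CB = 2.22×10^7 Pa; maximum is in AC.
τ_max = T_AC·r/J = 212.8·0.0153/8.72×10^-8 = 3.745×10^7 Pa.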